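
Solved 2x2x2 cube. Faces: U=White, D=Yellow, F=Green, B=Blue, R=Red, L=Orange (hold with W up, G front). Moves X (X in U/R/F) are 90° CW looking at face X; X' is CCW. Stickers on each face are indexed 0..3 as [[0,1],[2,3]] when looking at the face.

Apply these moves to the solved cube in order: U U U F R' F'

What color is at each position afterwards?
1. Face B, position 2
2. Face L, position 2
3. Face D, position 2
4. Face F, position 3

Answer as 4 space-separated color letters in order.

After move 1 (U): U=WWWW F=RRGG R=BBRR B=OOBB L=GGOO
After move 2 (U): U=WWWW F=BBGG R=OORR B=GGBB L=RROO
After move 3 (U): U=WWWW F=OOGG R=GGRR B=RRBB L=BBOO
After move 4 (F): F=GOGO U=WWOB R=WGWR D=RGYY L=BYOY
After move 5 (R'): R=GRWW U=WBOR F=GWGB D=ROYO B=YRGB
After move 6 (F'): F=WBGG U=WBGW R=ORRW D=YYYO L=BROO
Query 1: B[2] = G
Query 2: L[2] = O
Query 3: D[2] = Y
Query 4: F[3] = G

Answer: G O Y G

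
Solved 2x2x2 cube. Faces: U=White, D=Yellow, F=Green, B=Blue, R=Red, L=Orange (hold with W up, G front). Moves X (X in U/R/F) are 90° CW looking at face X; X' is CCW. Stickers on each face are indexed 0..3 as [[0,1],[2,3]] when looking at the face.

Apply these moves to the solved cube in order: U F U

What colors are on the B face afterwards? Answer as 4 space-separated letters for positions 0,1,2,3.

Answer: G Y B B

Derivation:
After move 1 (U): U=WWWW F=RRGG R=BBRR B=OOBB L=GGOO
After move 2 (F): F=GRGR U=WWOG R=WBWR D=RBYY L=GYOY
After move 3 (U): U=OWGW F=WBGR R=OOWR B=GYBB L=GROY
Query: B face = GYBB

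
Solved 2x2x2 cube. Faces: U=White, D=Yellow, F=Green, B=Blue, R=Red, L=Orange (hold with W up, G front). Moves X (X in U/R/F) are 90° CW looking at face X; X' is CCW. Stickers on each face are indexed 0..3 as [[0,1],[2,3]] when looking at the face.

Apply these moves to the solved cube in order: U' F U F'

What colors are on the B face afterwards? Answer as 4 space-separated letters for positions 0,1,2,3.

Answer: B Y B B

Derivation:
After move 1 (U'): U=WWWW F=OOGG R=GGRR B=RRBB L=BBOO
After move 2 (F): F=GOGO U=WWOB R=WGWR D=RGYY L=BYOY
After move 3 (U): U=OWBW F=WGGO R=RRWR B=BYBB L=GOOY
After move 4 (F'): F=GOWG U=OWRW R=GRRR D=OYYY L=GWOB
Query: B face = BYBB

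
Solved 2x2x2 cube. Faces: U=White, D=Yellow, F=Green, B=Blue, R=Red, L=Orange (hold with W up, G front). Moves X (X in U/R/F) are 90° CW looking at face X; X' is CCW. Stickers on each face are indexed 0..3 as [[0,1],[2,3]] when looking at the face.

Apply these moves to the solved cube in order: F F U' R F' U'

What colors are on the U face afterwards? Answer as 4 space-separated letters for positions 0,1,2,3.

After move 1 (F): F=GGGG U=WWOO R=WRWR D=RRYY L=OYOY
After move 2 (F): F=GGGG U=WWYY R=OROR D=WWYY L=OROR
After move 3 (U'): U=WYWY F=ORGG R=GGOR B=ORBB L=BBOR
After move 4 (R): R=OGRG U=WRWG F=OWGY D=WBYO B=YRYB
After move 5 (F'): F=WYOG U=WROR R=BGWG D=BRYO L=BGOW
After move 6 (U'): U=RRWO F=BGOG R=WYWG B=BGYB L=YROW
Query: U face = RRWO

Answer: R R W O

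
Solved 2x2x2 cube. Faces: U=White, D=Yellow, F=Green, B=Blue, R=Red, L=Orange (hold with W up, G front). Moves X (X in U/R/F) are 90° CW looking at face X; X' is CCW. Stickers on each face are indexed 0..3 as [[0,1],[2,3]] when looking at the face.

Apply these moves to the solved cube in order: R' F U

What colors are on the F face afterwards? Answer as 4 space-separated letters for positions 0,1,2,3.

Answer: W R W W

Derivation:
After move 1 (R'): R=RRRR U=WBWB F=GWGW D=YGYG B=YBYB
After move 2 (F): F=GGWW U=WBOO R=WRBR D=RRYG L=OYOG
After move 3 (U): U=OWOB F=WRWW R=YBBR B=OYYB L=GGOG
Query: F face = WRWW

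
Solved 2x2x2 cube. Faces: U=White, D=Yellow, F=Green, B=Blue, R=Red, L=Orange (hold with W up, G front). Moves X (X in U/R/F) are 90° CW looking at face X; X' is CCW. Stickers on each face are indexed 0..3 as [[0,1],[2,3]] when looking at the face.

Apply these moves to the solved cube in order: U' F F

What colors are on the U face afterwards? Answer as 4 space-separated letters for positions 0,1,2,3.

After move 1 (U'): U=WWWW F=OOGG R=GGRR B=RRBB L=BBOO
After move 2 (F): F=GOGO U=WWOB R=WGWR D=RGYY L=BYOY
After move 3 (F): F=GGOO U=WWYY R=OGBR D=WWYY L=BROG
Query: U face = WWYY

Answer: W W Y Y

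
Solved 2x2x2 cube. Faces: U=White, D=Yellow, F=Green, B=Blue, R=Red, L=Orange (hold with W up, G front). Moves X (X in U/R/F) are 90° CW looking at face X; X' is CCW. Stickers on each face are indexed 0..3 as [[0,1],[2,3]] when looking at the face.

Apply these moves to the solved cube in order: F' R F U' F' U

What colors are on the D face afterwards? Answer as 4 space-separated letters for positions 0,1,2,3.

Answer: B B Y B

Derivation:
After move 1 (F'): F=GGGG U=WWRR R=YRYR D=OOYY L=OWOW
After move 2 (R): R=YYRR U=WGRG F=GOGY D=OBYB B=RBWB
After move 3 (F): F=GGYO U=WGWW R=RYGR D=RYYB L=OOOB
After move 4 (U'): U=GWWW F=OOYO R=GGGR B=RYWB L=RBOB
After move 5 (F'): F=OOOY U=GWGG R=YGRR D=BBYB L=RWOW
After move 6 (U): U=GGGW F=YGOY R=RYRR B=RWWB L=OOOW
Query: D face = BBYB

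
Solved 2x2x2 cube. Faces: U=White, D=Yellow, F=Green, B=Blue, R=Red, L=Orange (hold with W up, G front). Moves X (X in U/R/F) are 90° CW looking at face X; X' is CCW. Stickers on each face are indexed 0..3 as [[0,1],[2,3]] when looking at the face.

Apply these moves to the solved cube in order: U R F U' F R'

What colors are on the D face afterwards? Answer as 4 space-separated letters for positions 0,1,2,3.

After move 1 (U): U=WWWW F=RRGG R=BBRR B=OOBB L=GGOO
After move 2 (R): R=RBRB U=WRWG F=RYGY D=YBYO B=WOWB
After move 3 (F): F=GRYY U=WROG R=WBGB D=RRYO L=GYOB
After move 4 (U'): U=RGWO F=GYYY R=GRGB B=WBWB L=WOOB
After move 5 (F): F=YGYY U=RGBO R=WROB D=GGYO L=WROR
After move 6 (R'): R=RBWO U=RWBW F=YGYO D=GGYY B=OBGB
Query: D face = GGYY

Answer: G G Y Y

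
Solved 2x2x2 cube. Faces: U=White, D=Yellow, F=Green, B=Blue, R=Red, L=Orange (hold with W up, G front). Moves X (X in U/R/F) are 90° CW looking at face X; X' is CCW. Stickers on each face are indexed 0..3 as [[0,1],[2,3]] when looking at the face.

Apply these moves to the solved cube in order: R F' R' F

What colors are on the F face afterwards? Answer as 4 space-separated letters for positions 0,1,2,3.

Answer: G Y R G

Derivation:
After move 1 (R): R=RRRR U=WGWG F=GYGY D=YBYB B=WBWB
After move 2 (F'): F=YYGG U=WGRR R=BRYR D=OOYB L=OGOW
After move 3 (R'): R=RRBY U=WWRW F=YGGR D=OYYG B=BBOB
After move 4 (F): F=GYRG U=WWWG R=RRWY D=BRYG L=OOOY
Query: F face = GYRG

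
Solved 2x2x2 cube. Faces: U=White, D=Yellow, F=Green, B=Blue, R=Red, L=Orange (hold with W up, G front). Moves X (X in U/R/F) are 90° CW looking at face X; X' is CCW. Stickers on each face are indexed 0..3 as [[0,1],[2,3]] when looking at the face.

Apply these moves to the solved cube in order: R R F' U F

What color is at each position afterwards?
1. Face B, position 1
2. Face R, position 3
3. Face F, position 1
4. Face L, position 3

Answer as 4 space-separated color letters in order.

After move 1 (R): R=RRRR U=WGWG F=GYGY D=YBYB B=WBWB
After move 2 (R): R=RRRR U=WYWY F=GBGB D=YWYW B=GBGB
After move 3 (F'): F=BBGG U=WYRR R=WRYR D=OOYW L=OYOW
After move 4 (U): U=RWRY F=WRGG R=GBYR B=OYGB L=BBOW
After move 5 (F): F=GWGR U=RWWB R=RBYR D=YGYW L=BOOO
Query 1: B[1] = Y
Query 2: R[3] = R
Query 3: F[1] = W
Query 4: L[3] = O

Answer: Y R W O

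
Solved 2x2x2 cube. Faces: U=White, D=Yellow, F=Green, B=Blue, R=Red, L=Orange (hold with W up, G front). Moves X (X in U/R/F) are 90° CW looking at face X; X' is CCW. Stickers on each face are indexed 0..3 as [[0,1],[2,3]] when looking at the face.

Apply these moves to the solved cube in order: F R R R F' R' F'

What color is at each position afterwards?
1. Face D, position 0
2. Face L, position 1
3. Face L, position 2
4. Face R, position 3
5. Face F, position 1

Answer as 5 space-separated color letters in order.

After move 1 (F): F=GGGG U=WWOO R=WRWR D=RRYY L=OYOY
After move 2 (R): R=WWRR U=WGOG F=GRGY D=RBYB B=OBWB
After move 3 (R): R=RWRW U=WROY F=GBGB D=RWYO B=GBGB
After move 4 (R): R=RRWW U=WBOB F=GWGO D=RGYG B=YBRB
After move 5 (F'): F=WOGG U=WBRW R=GRRW D=YYYG L=OBOO
After move 6 (R'): R=RWGR U=WRRY F=WBGW D=YOYG B=GBYB
After move 7 (F'): F=BWWG U=WRRG R=OWYR D=BOYG L=OYOR
Query 1: D[0] = B
Query 2: L[1] = Y
Query 3: L[2] = O
Query 4: R[3] = R
Query 5: F[1] = W

Answer: B Y O R W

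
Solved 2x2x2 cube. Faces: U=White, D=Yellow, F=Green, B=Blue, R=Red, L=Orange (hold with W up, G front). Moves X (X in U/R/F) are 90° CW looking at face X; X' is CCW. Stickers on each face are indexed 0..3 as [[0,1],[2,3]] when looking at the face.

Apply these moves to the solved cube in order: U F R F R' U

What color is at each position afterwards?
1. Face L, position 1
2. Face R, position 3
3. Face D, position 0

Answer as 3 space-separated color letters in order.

Answer: R R R

Derivation:
After move 1 (U): U=WWWW F=RRGG R=BBRR B=OOBB L=GGOO
After move 2 (F): F=GRGR U=WWOG R=WBWR D=RBYY L=GYOY
After move 3 (R): R=WWRB U=WROR F=GBGY D=RBYO B=GOWB
After move 4 (F): F=GGYB U=WRYY R=OWRB D=RWYO L=GROB
After move 5 (R'): R=WBOR U=WWYG F=GRYY D=RGYB B=OOWB
After move 6 (U): U=YWGW F=WBYY R=OOOR B=GRWB L=GROB
Query 1: L[1] = R
Query 2: R[3] = R
Query 3: D[0] = R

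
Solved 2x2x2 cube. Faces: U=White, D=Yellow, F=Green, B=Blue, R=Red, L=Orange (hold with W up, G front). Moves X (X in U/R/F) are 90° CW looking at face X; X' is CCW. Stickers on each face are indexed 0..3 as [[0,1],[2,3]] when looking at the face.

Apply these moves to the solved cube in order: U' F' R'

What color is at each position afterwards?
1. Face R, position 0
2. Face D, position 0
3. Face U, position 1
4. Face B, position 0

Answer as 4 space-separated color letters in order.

After move 1 (U'): U=WWWW F=OOGG R=GGRR B=RRBB L=BBOO
After move 2 (F'): F=OGOG U=WWGR R=YGYR D=BOYY L=BWOW
After move 3 (R'): R=GRYY U=WBGR F=OWOR D=BGYG B=YROB
Query 1: R[0] = G
Query 2: D[0] = B
Query 3: U[1] = B
Query 4: B[0] = Y

Answer: G B B Y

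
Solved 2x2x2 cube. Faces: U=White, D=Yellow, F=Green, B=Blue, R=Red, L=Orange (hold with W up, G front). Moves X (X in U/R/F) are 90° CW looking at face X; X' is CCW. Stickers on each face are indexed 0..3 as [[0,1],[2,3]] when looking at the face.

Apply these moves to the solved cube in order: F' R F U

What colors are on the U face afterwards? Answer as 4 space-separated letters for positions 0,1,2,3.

After move 1 (F'): F=GGGG U=WWRR R=YRYR D=OOYY L=OWOW
After move 2 (R): R=YYRR U=WGRG F=GOGY D=OBYB B=RBWB
After move 3 (F): F=GGYO U=WGWW R=RYGR D=RYYB L=OOOB
After move 4 (U): U=WWWG F=RYYO R=RBGR B=OOWB L=GGOB
Query: U face = WWWG

Answer: W W W G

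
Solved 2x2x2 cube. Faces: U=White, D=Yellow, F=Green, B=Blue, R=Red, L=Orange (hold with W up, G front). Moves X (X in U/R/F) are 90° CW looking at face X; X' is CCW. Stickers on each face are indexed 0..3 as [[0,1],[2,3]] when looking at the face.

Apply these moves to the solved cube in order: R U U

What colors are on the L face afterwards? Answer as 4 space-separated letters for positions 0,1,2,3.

After move 1 (R): R=RRRR U=WGWG F=GYGY D=YBYB B=WBWB
After move 2 (U): U=WWGG F=RRGY R=WBRR B=OOWB L=GYOO
After move 3 (U): U=GWGW F=WBGY R=OORR B=GYWB L=RROO
Query: L face = RROO

Answer: R R O O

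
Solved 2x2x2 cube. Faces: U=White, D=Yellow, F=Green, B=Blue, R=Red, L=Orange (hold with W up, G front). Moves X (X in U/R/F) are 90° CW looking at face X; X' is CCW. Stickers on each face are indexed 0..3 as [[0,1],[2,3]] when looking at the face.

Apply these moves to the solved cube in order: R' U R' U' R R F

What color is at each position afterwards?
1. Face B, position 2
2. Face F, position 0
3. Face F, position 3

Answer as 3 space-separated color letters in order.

After move 1 (R'): R=RRRR U=WBWB F=GWGW D=YGYG B=YBYB
After move 2 (U): U=WWBB F=RRGW R=YBRR B=OOYB L=GWOO
After move 3 (R'): R=BRYR U=WYBO F=RWGB D=YRYW B=GOGB
After move 4 (U'): U=YOWB F=GWGB R=RWYR B=BRGB L=GOOO
After move 5 (R): R=YRRW U=YWWB F=GRGW D=YGYB B=BROB
After move 6 (R): R=RYWR U=YRWW F=GGGB D=YOYB B=BRWB
After move 7 (F): F=GGBG U=YROO R=WYWR D=WRYB L=GYOO
Query 1: B[2] = W
Query 2: F[0] = G
Query 3: F[3] = G

Answer: W G G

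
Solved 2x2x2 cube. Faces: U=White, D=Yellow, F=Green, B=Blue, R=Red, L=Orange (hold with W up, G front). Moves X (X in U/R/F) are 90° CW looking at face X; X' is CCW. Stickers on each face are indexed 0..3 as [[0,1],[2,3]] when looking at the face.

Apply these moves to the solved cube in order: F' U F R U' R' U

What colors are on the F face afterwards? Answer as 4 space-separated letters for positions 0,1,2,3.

Answer: B B G W

Derivation:
After move 1 (F'): F=GGGG U=WWRR R=YRYR D=OOYY L=OWOW
After move 2 (U): U=RWRW F=YRGG R=BBYR B=OWBB L=GGOW
After move 3 (F): F=GYGR U=RWWG R=RBWR D=YBYY L=GOOO
After move 4 (R): R=WRRB U=RYWR F=GBGY D=YBYO B=GWWB
After move 5 (U'): U=YRRW F=GOGY R=GBRB B=WRWB L=GWOO
After move 6 (R'): R=BBGR U=YWRW F=GRGW D=YOYY B=ORBB
After move 7 (U): U=RYWW F=BBGW R=ORGR B=GWBB L=GROO
Query: F face = BBGW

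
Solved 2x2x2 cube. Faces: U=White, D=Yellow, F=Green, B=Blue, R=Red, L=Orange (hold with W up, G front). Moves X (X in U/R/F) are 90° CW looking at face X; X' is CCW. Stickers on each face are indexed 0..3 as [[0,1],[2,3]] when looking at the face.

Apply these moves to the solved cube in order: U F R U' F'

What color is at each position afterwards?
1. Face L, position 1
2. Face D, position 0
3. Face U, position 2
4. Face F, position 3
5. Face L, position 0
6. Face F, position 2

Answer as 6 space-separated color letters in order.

After move 1 (U): U=WWWW F=RRGG R=BBRR B=OOBB L=GGOO
After move 2 (F): F=GRGR U=WWOG R=WBWR D=RBYY L=GYOY
After move 3 (R): R=WWRB U=WROR F=GBGY D=RBYO B=GOWB
After move 4 (U'): U=RRWO F=GYGY R=GBRB B=WWWB L=GOOY
After move 5 (F'): F=YYGG U=RRGR R=BBRB D=OYYO L=GOOW
Query 1: L[1] = O
Query 2: D[0] = O
Query 3: U[2] = G
Query 4: F[3] = G
Query 5: L[0] = G
Query 6: F[2] = G

Answer: O O G G G G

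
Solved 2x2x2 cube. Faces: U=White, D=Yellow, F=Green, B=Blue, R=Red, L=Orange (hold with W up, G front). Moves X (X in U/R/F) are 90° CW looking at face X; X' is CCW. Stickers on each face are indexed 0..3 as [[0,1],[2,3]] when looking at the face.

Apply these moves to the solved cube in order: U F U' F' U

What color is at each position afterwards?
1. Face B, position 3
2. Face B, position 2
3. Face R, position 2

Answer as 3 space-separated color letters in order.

After move 1 (U): U=WWWW F=RRGG R=BBRR B=OOBB L=GGOO
After move 2 (F): F=GRGR U=WWOG R=WBWR D=RBYY L=GYOY
After move 3 (U'): U=WGWO F=GYGR R=GRWR B=WBBB L=OOOY
After move 4 (F'): F=YRGG U=WGGW R=BRRR D=OYYY L=OOOW
After move 5 (U): U=GWWG F=BRGG R=WBRR B=OOBB L=YROW
Query 1: B[3] = B
Query 2: B[2] = B
Query 3: R[2] = R

Answer: B B R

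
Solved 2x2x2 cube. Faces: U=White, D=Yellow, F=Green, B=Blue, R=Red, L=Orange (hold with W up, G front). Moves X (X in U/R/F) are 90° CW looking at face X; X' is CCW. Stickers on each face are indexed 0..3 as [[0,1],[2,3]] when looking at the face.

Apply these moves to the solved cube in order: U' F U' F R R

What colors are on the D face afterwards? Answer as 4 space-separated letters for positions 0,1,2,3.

Answer: W B Y R

Derivation:
After move 1 (U'): U=WWWW F=OOGG R=GGRR B=RRBB L=BBOO
After move 2 (F): F=GOGO U=WWOB R=WGWR D=RGYY L=BYOY
After move 3 (U'): U=WBWO F=BYGO R=GOWR B=WGBB L=RROY
After move 4 (F): F=GBOY U=WBYR R=WOOR D=WGYY L=RROG
After move 5 (R): R=OWRO U=WBYY F=GGOY D=WBYW B=RGBB
After move 6 (R): R=ROOW U=WGYY F=GBOW D=WBYR B=YGBB
Query: D face = WBYR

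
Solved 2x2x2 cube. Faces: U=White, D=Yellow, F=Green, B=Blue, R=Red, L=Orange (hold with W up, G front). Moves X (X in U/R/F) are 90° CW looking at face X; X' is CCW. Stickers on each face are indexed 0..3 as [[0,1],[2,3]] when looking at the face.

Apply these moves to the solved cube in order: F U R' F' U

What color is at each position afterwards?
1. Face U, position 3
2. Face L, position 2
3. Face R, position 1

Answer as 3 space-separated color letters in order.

Answer: B O Y

Derivation:
After move 1 (F): F=GGGG U=WWOO R=WRWR D=RRYY L=OYOY
After move 2 (U): U=OWOW F=WRGG R=BBWR B=OYBB L=GGOY
After move 3 (R'): R=BRBW U=OBOO F=WWGW D=RRYG B=YYRB
After move 4 (F'): F=WWWG U=OBBB R=RRRW D=GYYG L=GOOO
After move 5 (U): U=BOBB F=RRWG R=YYRW B=GORB L=WWOO
Query 1: U[3] = B
Query 2: L[2] = O
Query 3: R[1] = Y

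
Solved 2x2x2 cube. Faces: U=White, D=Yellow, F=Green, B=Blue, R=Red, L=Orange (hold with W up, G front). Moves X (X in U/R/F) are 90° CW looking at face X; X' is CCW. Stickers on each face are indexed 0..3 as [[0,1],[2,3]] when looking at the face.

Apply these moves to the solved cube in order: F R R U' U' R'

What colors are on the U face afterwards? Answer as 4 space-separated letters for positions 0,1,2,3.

After move 1 (F): F=GGGG U=WWOO R=WRWR D=RRYY L=OYOY
After move 2 (R): R=WWRR U=WGOG F=GRGY D=RBYB B=OBWB
After move 3 (R): R=RWRW U=WROY F=GBGB D=RWYO B=GBGB
After move 4 (U'): U=RYWO F=OYGB R=GBRW B=RWGB L=GBOY
After move 5 (U'): U=YORW F=GBGB R=OYRW B=GBGB L=RWOY
After move 6 (R'): R=YWOR U=YGRG F=GOGW D=RBYB B=OBWB
Query: U face = YGRG

Answer: Y G R G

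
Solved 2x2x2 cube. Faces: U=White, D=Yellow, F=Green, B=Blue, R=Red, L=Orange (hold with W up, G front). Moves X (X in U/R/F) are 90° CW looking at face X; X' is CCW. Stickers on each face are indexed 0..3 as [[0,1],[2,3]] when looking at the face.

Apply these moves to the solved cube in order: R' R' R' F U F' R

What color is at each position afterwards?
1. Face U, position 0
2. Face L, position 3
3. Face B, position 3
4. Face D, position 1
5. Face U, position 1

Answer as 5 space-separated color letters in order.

Answer: O O B W Y

Derivation:
After move 1 (R'): R=RRRR U=WBWB F=GWGW D=YGYG B=YBYB
After move 2 (R'): R=RRRR U=WYWY F=GBGB D=YWYW B=GBGB
After move 3 (R'): R=RRRR U=WGWG F=GYGY D=YBYB B=WBWB
After move 4 (F): F=GGYY U=WGOO R=WRGR D=RRYB L=OYOB
After move 5 (U): U=OWOG F=WRYY R=WBGR B=OYWB L=GGOB
After move 6 (F'): F=RYWY U=OWWG R=RBRR D=GBYB L=GGOO
After move 7 (R): R=RRRB U=OYWY F=RBWB D=GWYO B=GYWB
Query 1: U[0] = O
Query 2: L[3] = O
Query 3: B[3] = B
Query 4: D[1] = W
Query 5: U[1] = Y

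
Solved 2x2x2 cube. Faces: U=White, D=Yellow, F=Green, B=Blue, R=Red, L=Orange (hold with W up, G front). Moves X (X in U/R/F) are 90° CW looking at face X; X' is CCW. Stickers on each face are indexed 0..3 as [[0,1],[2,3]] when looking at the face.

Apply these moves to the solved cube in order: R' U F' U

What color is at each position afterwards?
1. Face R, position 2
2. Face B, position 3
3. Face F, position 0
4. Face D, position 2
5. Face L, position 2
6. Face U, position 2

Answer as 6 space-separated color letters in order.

Answer: Y B G Y O R

Derivation:
After move 1 (R'): R=RRRR U=WBWB F=GWGW D=YGYG B=YBYB
After move 2 (U): U=WWBB F=RRGW R=YBRR B=OOYB L=GWOO
After move 3 (F'): F=RWRG U=WWYR R=GBYR D=WOYG L=GBOB
After move 4 (U): U=YWRW F=GBRG R=OOYR B=GBYB L=RWOB
Query 1: R[2] = Y
Query 2: B[3] = B
Query 3: F[0] = G
Query 4: D[2] = Y
Query 5: L[2] = O
Query 6: U[2] = R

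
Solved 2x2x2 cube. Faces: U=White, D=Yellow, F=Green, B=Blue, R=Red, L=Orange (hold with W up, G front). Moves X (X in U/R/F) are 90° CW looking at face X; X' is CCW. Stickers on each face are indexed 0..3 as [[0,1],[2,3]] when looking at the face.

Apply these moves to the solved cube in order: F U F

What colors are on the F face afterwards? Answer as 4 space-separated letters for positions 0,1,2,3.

After move 1 (F): F=GGGG U=WWOO R=WRWR D=RRYY L=OYOY
After move 2 (U): U=OWOW F=WRGG R=BBWR B=OYBB L=GGOY
After move 3 (F): F=GWGR U=OWYG R=OBWR D=WBYY L=GROR
Query: F face = GWGR

Answer: G W G R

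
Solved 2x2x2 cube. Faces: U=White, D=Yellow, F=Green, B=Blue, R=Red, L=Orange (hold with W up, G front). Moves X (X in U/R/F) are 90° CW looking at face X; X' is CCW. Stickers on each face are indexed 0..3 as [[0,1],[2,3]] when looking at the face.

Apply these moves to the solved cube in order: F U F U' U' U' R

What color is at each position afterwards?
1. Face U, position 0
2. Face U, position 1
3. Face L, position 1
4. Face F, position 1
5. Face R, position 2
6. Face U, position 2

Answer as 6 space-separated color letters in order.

After move 1 (F): F=GGGG U=WWOO R=WRWR D=RRYY L=OYOY
After move 2 (U): U=OWOW F=WRGG R=BBWR B=OYBB L=GGOY
After move 3 (F): F=GWGR U=OWYG R=OBWR D=WBYY L=GROR
After move 4 (U'): U=WGOY F=GRGR R=GWWR B=OBBB L=OYOR
After move 5 (U'): U=GYWO F=OYGR R=GRWR B=GWBB L=OBOR
After move 6 (U'): U=YOGW F=OBGR R=OYWR B=GRBB L=GWOR
After move 7 (R): R=WORY U=YBGR F=OBGY D=WBYG B=WROB
Query 1: U[0] = Y
Query 2: U[1] = B
Query 3: L[1] = W
Query 4: F[1] = B
Query 5: R[2] = R
Query 6: U[2] = G

Answer: Y B W B R G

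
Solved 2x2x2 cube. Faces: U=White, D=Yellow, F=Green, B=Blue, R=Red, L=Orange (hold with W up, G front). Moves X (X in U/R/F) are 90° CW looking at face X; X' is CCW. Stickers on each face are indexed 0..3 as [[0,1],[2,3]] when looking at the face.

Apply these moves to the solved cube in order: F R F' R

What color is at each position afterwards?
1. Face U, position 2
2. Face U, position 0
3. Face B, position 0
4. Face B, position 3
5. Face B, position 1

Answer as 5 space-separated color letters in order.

After move 1 (F): F=GGGG U=WWOO R=WRWR D=RRYY L=OYOY
After move 2 (R): R=WWRR U=WGOG F=GRGY D=RBYB B=OBWB
After move 3 (F'): F=RYGG U=WGWR R=BWRR D=YYYB L=OGOO
After move 4 (R): R=RBRW U=WYWG F=RYGB D=YWYO B=RBGB
Query 1: U[2] = W
Query 2: U[0] = W
Query 3: B[0] = R
Query 4: B[3] = B
Query 5: B[1] = B

Answer: W W R B B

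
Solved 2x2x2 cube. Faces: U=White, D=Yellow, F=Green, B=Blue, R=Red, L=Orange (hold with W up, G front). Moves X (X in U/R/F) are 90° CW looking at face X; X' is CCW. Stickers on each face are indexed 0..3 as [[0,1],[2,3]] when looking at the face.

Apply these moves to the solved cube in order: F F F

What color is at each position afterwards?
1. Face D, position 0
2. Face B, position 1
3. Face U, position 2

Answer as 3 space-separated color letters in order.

After move 1 (F): F=GGGG U=WWOO R=WRWR D=RRYY L=OYOY
After move 2 (F): F=GGGG U=WWYY R=OROR D=WWYY L=OROR
After move 3 (F): F=GGGG U=WWRR R=YRYR D=OOYY L=OWOW
Query 1: D[0] = O
Query 2: B[1] = B
Query 3: U[2] = R

Answer: O B R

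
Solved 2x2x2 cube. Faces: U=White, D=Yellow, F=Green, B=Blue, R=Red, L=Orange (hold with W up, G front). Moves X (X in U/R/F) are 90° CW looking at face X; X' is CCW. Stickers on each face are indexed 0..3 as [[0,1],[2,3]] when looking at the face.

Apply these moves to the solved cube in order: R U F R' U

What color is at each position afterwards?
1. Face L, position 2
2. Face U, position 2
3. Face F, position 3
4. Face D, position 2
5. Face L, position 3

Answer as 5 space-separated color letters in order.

After move 1 (R): R=RRRR U=WGWG F=GYGY D=YBYB B=WBWB
After move 2 (U): U=WWGG F=RRGY R=WBRR B=OOWB L=GYOO
After move 3 (F): F=GRYR U=WWOY R=GBGR D=RWYB L=GYOB
After move 4 (R'): R=BRGG U=WWOO F=GWYY D=RRYR B=BOWB
After move 5 (U): U=OWOW F=BRYY R=BOGG B=GYWB L=GWOB
Query 1: L[2] = O
Query 2: U[2] = O
Query 3: F[3] = Y
Query 4: D[2] = Y
Query 5: L[3] = B

Answer: O O Y Y B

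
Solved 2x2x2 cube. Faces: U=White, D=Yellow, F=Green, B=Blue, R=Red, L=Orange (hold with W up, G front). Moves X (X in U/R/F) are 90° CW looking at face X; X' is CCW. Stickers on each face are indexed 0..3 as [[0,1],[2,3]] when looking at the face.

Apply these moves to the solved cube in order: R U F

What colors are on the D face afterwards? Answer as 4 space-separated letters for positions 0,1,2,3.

After move 1 (R): R=RRRR U=WGWG F=GYGY D=YBYB B=WBWB
After move 2 (U): U=WWGG F=RRGY R=WBRR B=OOWB L=GYOO
After move 3 (F): F=GRYR U=WWOY R=GBGR D=RWYB L=GYOB
Query: D face = RWYB

Answer: R W Y B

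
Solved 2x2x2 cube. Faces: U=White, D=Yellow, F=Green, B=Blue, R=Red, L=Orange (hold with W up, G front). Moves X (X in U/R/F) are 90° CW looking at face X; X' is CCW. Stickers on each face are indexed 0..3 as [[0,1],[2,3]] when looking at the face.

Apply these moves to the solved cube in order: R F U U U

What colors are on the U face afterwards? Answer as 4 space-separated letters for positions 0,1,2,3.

After move 1 (R): R=RRRR U=WGWG F=GYGY D=YBYB B=WBWB
After move 2 (F): F=GGYY U=WGOO R=WRGR D=RRYB L=OYOB
After move 3 (U): U=OWOG F=WRYY R=WBGR B=OYWB L=GGOB
After move 4 (U): U=OOGW F=WBYY R=OYGR B=GGWB L=WROB
After move 5 (U): U=GOWO F=OYYY R=GGGR B=WRWB L=WBOB
Query: U face = GOWO

Answer: G O W O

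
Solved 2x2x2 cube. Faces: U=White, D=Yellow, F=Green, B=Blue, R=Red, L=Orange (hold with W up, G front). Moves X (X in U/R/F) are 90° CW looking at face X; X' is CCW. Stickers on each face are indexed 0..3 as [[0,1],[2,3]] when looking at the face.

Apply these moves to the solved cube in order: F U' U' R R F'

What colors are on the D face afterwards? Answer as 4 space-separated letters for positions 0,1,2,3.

After move 1 (F): F=GGGG U=WWOO R=WRWR D=RRYY L=OYOY
After move 2 (U'): U=WOWO F=OYGG R=GGWR B=WRBB L=BBOY
After move 3 (U'): U=OOWW F=BBGG R=OYWR B=GGBB L=WROY
After move 4 (R): R=WORY U=OBWG F=BRGY D=RBYG B=WGOB
After move 5 (R): R=RWYO U=ORWY F=BBGG D=ROYW B=GGBB
After move 6 (F'): F=BGBG U=ORRY R=OWRO D=RYYW L=WYOW
Query: D face = RYYW

Answer: R Y Y W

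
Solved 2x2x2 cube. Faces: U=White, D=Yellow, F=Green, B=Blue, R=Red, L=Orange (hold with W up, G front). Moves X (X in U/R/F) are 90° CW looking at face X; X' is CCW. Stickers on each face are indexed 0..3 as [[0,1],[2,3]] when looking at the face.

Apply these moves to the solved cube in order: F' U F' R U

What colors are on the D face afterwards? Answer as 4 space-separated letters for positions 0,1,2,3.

Answer: G B Y O

Derivation:
After move 1 (F'): F=GGGG U=WWRR R=YRYR D=OOYY L=OWOW
After move 2 (U): U=RWRW F=YRGG R=BBYR B=OWBB L=GGOW
After move 3 (F'): F=RGYG U=RWBY R=OBOR D=GWYY L=GWOR
After move 4 (R): R=OORB U=RGBG F=RWYY D=GBYO B=YWWB
After move 5 (U): U=BRGG F=OOYY R=YWRB B=GWWB L=RWOR
Query: D face = GBYO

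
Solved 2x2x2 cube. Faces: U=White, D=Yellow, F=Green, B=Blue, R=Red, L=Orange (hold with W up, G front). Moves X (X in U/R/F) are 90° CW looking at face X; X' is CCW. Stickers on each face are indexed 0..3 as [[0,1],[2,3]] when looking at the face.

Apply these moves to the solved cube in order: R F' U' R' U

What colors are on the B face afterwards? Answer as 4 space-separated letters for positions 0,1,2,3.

Answer: W B O B

Derivation:
After move 1 (R): R=RRRR U=WGWG F=GYGY D=YBYB B=WBWB
After move 2 (F'): F=YYGG U=WGRR R=BRYR D=OOYB L=OGOW
After move 3 (U'): U=GRWR F=OGGG R=YYYR B=BRWB L=WBOW
After move 4 (R'): R=YRYY U=GWWB F=ORGR D=OGYG B=BROB
After move 5 (U): U=WGBW F=YRGR R=BRYY B=WBOB L=OROW
Query: B face = WBOB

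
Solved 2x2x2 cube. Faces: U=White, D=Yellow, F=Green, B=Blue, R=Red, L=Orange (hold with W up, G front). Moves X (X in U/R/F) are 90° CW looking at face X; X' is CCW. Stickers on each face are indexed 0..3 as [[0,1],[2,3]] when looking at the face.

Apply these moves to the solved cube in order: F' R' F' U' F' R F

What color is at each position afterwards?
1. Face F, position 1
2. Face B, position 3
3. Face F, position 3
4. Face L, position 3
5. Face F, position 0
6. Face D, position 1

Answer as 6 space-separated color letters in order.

After move 1 (F'): F=GGGG U=WWRR R=YRYR D=OOYY L=OWOW
After move 2 (R'): R=RRYY U=WBRB F=GWGR D=OGYG B=YBOB
After move 3 (F'): F=WRGG U=WBRY R=GROY D=WWYG L=OBOR
After move 4 (U'): U=BYWR F=OBGG R=WROY B=GROB L=YBOR
After move 5 (F'): F=BGOG U=BYWO R=WRWY D=BRYG L=YROW
After move 6 (R): R=WWYR U=BGWG F=BROG D=BOYG B=ORYB
After move 7 (F): F=OBGR U=BGWR R=WWGR D=YWYG L=YBOO
Query 1: F[1] = B
Query 2: B[3] = B
Query 3: F[3] = R
Query 4: L[3] = O
Query 5: F[0] = O
Query 6: D[1] = W

Answer: B B R O O W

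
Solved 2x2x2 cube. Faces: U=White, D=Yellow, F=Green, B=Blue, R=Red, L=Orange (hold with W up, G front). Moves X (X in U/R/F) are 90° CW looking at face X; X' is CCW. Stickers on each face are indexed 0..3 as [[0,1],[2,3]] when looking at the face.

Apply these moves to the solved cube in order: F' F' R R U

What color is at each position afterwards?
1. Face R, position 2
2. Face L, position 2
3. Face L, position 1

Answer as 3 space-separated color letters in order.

After move 1 (F'): F=GGGG U=WWRR R=YRYR D=OOYY L=OWOW
After move 2 (F'): F=GGGG U=WWYY R=OROR D=WWYY L=OROR
After move 3 (R): R=OORR U=WGYG F=GWGY D=WBYB B=YBWB
After move 4 (R): R=RORO U=WWYY F=GBGB D=WWYY B=GBGB
After move 5 (U): U=YWYW F=ROGB R=GBRO B=ORGB L=GBOR
Query 1: R[2] = R
Query 2: L[2] = O
Query 3: L[1] = B

Answer: R O B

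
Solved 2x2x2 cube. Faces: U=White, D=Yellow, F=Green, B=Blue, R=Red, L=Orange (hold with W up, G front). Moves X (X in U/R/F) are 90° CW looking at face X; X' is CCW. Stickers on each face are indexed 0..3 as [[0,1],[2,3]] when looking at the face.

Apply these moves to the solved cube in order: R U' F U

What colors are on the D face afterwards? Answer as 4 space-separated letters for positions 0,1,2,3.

Answer: R G Y B

Derivation:
After move 1 (R): R=RRRR U=WGWG F=GYGY D=YBYB B=WBWB
After move 2 (U'): U=GGWW F=OOGY R=GYRR B=RRWB L=WBOO
After move 3 (F): F=GOYO U=GGOB R=WYWR D=RGYB L=WYOB
After move 4 (U): U=OGBG F=WYYO R=RRWR B=WYWB L=GOOB
Query: D face = RGYB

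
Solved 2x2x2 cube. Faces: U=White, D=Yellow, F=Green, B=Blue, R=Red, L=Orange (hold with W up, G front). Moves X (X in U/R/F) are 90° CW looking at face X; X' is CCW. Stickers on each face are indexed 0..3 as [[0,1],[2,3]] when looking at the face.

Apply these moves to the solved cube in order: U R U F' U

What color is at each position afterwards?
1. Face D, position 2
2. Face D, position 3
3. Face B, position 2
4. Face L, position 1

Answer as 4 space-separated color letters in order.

After move 1 (U): U=WWWW F=RRGG R=BBRR B=OOBB L=GGOO
After move 2 (R): R=RBRB U=WRWG F=RYGY D=YBYO B=WOWB
After move 3 (U): U=WWGR F=RBGY R=WORB B=GGWB L=RYOO
After move 4 (F'): F=BYRG U=WWWR R=BOYB D=YOYO L=RROG
After move 5 (U): U=WWRW F=BORG R=GGYB B=RRWB L=BYOG
Query 1: D[2] = Y
Query 2: D[3] = O
Query 3: B[2] = W
Query 4: L[1] = Y

Answer: Y O W Y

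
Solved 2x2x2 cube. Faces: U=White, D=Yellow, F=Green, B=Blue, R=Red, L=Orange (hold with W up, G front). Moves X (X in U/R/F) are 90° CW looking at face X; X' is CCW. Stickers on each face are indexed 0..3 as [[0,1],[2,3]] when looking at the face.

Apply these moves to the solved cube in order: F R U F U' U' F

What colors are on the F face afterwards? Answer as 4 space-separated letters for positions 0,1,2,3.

After move 1 (F): F=GGGG U=WWOO R=WRWR D=RRYY L=OYOY
After move 2 (R): R=WWRR U=WGOG F=GRGY D=RBYB B=OBWB
After move 3 (U): U=OWGG F=WWGY R=OBRR B=OYWB L=GROY
After move 4 (F): F=GWYW U=OWYR R=GBGR D=ROYB L=GROB
After move 5 (U'): U=WROY F=GRYW R=GWGR B=GBWB L=OYOB
After move 6 (U'): U=RYWO F=OYYW R=GRGR B=GWWB L=GBOB
After move 7 (F): F=YOWY U=RYBB R=WROR D=GGYB L=GROO
Query: F face = YOWY

Answer: Y O W Y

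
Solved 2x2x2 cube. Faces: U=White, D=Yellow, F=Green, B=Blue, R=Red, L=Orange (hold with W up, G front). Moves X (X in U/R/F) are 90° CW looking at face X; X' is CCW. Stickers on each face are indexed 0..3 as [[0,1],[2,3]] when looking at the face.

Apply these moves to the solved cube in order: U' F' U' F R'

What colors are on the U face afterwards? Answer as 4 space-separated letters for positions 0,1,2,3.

Answer: W B W Y

Derivation:
After move 1 (U'): U=WWWW F=OOGG R=GGRR B=RRBB L=BBOO
After move 2 (F'): F=OGOG U=WWGR R=YGYR D=BOYY L=BWOW
After move 3 (U'): U=WRWG F=BWOG R=OGYR B=YGBB L=RROW
After move 4 (F): F=OBGW U=WRWR R=WGGR D=YOYY L=RBOO
After move 5 (R'): R=GRWG U=WBWY F=ORGR D=YBYW B=YGOB
Query: U face = WBWY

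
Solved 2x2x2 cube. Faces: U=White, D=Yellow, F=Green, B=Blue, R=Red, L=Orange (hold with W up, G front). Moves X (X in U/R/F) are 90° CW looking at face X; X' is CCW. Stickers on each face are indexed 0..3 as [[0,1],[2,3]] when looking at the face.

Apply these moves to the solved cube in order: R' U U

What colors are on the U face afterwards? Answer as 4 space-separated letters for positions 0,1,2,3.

After move 1 (R'): R=RRRR U=WBWB F=GWGW D=YGYG B=YBYB
After move 2 (U): U=WWBB F=RRGW R=YBRR B=OOYB L=GWOO
After move 3 (U): U=BWBW F=YBGW R=OORR B=GWYB L=RROO
Query: U face = BWBW

Answer: B W B W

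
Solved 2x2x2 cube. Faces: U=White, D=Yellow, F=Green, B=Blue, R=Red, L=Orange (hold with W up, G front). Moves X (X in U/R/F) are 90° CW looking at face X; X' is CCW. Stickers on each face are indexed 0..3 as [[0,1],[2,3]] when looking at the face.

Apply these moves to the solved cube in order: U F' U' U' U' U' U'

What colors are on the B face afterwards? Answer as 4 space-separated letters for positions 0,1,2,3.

After move 1 (U): U=WWWW F=RRGG R=BBRR B=OOBB L=GGOO
After move 2 (F'): F=RGRG U=WWBR R=YBYR D=GOYY L=GWOW
After move 3 (U'): U=WRWB F=GWRG R=RGYR B=YBBB L=OOOW
After move 4 (U'): U=RBWW F=OORG R=GWYR B=RGBB L=YBOW
After move 5 (U'): U=BWRW F=YBRG R=OOYR B=GWBB L=RGOW
After move 6 (U'): U=WWBR F=RGRG R=YBYR B=OOBB L=GWOW
After move 7 (U'): U=WRWB F=GWRG R=RGYR B=YBBB L=OOOW
Query: B face = YBBB

Answer: Y B B B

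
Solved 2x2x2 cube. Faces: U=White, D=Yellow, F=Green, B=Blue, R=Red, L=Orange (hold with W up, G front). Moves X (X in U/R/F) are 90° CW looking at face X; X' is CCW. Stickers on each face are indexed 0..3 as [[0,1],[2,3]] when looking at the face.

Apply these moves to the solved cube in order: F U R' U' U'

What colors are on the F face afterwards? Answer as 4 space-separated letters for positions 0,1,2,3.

After move 1 (F): F=GGGG U=WWOO R=WRWR D=RRYY L=OYOY
After move 2 (U): U=OWOW F=WRGG R=BBWR B=OYBB L=GGOY
After move 3 (R'): R=BRBW U=OBOO F=WWGW D=RRYG B=YYRB
After move 4 (U'): U=BOOO F=GGGW R=WWBW B=BRRB L=YYOY
After move 5 (U'): U=OOBO F=YYGW R=GGBW B=WWRB L=BROY
Query: F face = YYGW

Answer: Y Y G W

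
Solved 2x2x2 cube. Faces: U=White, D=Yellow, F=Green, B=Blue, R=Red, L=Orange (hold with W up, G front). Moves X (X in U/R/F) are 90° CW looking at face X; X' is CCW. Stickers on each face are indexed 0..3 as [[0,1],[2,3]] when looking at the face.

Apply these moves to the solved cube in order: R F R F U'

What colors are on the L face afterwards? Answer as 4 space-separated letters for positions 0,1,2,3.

After move 1 (R): R=RRRR U=WGWG F=GYGY D=YBYB B=WBWB
After move 2 (F): F=GGYY U=WGOO R=WRGR D=RRYB L=OYOB
After move 3 (R): R=GWRR U=WGOY F=GRYB D=RWYW B=OBGB
After move 4 (F): F=YGBR U=WGBY R=OWYR D=RGYW L=OROW
After move 5 (U'): U=GYWB F=ORBR R=YGYR B=OWGB L=OBOW
Query: L face = OBOW

Answer: O B O W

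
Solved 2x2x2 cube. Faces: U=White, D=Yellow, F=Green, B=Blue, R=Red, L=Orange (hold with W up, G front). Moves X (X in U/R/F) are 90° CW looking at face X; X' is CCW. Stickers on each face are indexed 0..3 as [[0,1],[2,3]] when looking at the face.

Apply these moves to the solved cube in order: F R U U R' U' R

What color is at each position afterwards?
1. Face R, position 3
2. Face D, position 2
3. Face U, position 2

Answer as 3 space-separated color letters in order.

After move 1 (F): F=GGGG U=WWOO R=WRWR D=RRYY L=OYOY
After move 2 (R): R=WWRR U=WGOG F=GRGY D=RBYB B=OBWB
After move 3 (U): U=OWGG F=WWGY R=OBRR B=OYWB L=GROY
After move 4 (U): U=GOGW F=OBGY R=OYRR B=GRWB L=WWOY
After move 5 (R'): R=YROR U=GWGG F=OOGW D=RBYY B=BRBB
After move 6 (U'): U=WGGG F=WWGW R=OOOR B=YRBB L=BROY
After move 7 (R): R=OORO U=WWGW F=WBGY D=RBYY B=GRGB
Query 1: R[3] = O
Query 2: D[2] = Y
Query 3: U[2] = G

Answer: O Y G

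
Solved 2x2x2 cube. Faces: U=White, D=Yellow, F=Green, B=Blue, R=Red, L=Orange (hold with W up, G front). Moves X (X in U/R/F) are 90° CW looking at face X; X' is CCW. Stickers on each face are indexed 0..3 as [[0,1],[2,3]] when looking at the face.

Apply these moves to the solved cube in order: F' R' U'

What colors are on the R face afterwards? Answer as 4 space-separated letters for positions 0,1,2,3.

Answer: G W Y Y

Derivation:
After move 1 (F'): F=GGGG U=WWRR R=YRYR D=OOYY L=OWOW
After move 2 (R'): R=RRYY U=WBRB F=GWGR D=OGYG B=YBOB
After move 3 (U'): U=BBWR F=OWGR R=GWYY B=RROB L=YBOW
Query: R face = GWYY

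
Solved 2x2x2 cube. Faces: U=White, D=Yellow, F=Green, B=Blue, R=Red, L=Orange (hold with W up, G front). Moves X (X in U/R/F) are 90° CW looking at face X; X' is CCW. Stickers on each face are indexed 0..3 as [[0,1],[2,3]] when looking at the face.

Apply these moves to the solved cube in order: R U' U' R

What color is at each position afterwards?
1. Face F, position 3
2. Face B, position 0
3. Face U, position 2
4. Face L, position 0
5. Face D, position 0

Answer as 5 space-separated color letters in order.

After move 1 (R): R=RRRR U=WGWG F=GYGY D=YBYB B=WBWB
After move 2 (U'): U=GGWW F=OOGY R=GYRR B=RRWB L=WBOO
After move 3 (U'): U=GWGW F=WBGY R=OORR B=GYWB L=RROO
After move 4 (R): R=RORO U=GBGY F=WBGB D=YWYG B=WYWB
Query 1: F[3] = B
Query 2: B[0] = W
Query 3: U[2] = G
Query 4: L[0] = R
Query 5: D[0] = Y

Answer: B W G R Y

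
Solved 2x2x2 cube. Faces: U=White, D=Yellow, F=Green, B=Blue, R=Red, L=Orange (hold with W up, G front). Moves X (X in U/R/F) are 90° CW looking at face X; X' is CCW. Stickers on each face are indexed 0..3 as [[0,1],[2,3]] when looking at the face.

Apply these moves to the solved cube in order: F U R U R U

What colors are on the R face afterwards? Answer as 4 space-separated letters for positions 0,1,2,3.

Answer: R G B Y

Derivation:
After move 1 (F): F=GGGG U=WWOO R=WRWR D=RRYY L=OYOY
After move 2 (U): U=OWOW F=WRGG R=BBWR B=OYBB L=GGOY
After move 3 (R): R=WBRB U=OROG F=WRGY D=RBYO B=WYWB
After move 4 (U): U=OOGR F=WBGY R=WYRB B=GGWB L=WROY
After move 5 (R): R=RWBY U=OBGY F=WBGO D=RWYG B=RGOB
After move 6 (U): U=GOYB F=RWGO R=RGBY B=WROB L=WBOY
Query: R face = RGBY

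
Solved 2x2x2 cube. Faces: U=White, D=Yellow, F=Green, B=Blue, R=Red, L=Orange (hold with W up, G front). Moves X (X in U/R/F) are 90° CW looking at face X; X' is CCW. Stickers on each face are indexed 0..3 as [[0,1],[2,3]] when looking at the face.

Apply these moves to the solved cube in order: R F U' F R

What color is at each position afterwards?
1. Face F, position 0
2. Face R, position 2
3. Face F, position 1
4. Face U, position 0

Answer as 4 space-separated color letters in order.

After move 1 (R): R=RRRR U=WGWG F=GYGY D=YBYB B=WBWB
After move 2 (F): F=GGYY U=WGOO R=WRGR D=RRYB L=OYOB
After move 3 (U'): U=GOWO F=OYYY R=GGGR B=WRWB L=WBOB
After move 4 (F): F=YOYY U=GOBB R=WGOR D=GGYB L=WROR
After move 5 (R): R=OWRG U=GOBY F=YGYB D=GWYW B=BROB
Query 1: F[0] = Y
Query 2: R[2] = R
Query 3: F[1] = G
Query 4: U[0] = G

Answer: Y R G G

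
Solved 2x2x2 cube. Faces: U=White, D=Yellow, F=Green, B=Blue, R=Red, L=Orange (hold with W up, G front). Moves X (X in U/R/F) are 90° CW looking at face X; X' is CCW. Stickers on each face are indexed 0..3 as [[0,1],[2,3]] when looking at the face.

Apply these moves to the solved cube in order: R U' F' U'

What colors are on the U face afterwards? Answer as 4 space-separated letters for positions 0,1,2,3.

Answer: G R G G

Derivation:
After move 1 (R): R=RRRR U=WGWG F=GYGY D=YBYB B=WBWB
After move 2 (U'): U=GGWW F=OOGY R=GYRR B=RRWB L=WBOO
After move 3 (F'): F=OYOG U=GGGR R=BYYR D=BOYB L=WWOW
After move 4 (U'): U=GRGG F=WWOG R=OYYR B=BYWB L=RROW
Query: U face = GRGG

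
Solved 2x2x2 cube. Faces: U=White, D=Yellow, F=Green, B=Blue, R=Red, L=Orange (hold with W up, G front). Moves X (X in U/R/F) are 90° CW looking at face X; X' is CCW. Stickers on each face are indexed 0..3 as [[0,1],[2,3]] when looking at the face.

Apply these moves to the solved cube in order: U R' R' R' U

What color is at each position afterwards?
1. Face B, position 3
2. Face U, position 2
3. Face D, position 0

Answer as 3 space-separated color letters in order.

Answer: B G Y

Derivation:
After move 1 (U): U=WWWW F=RRGG R=BBRR B=OOBB L=GGOO
After move 2 (R'): R=BRBR U=WBWO F=RWGW D=YRYG B=YOYB
After move 3 (R'): R=RRBB U=WYWY F=RBGO D=YWYW B=GORB
After move 4 (R'): R=RBRB U=WRWG F=RYGY D=YBYO B=WOWB
After move 5 (U): U=WWGR F=RBGY R=WORB B=GGWB L=RYOO
Query 1: B[3] = B
Query 2: U[2] = G
Query 3: D[0] = Y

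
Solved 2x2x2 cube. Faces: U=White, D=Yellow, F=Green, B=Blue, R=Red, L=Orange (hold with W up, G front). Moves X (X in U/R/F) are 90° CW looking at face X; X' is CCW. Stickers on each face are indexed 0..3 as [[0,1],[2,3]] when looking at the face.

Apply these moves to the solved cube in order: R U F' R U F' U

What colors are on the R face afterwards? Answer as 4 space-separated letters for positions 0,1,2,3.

After move 1 (R): R=RRRR U=WGWG F=GYGY D=YBYB B=WBWB
After move 2 (U): U=WWGG F=RRGY R=WBRR B=OOWB L=GYOO
After move 3 (F'): F=RYRG U=WWWR R=BBYR D=YOYB L=GGOG
After move 4 (R): R=YBRB U=WYWG F=RORB D=YWYO B=ROWB
After move 5 (U): U=WWGY F=YBRB R=RORB B=GGWB L=ROOG
After move 6 (F'): F=BBYR U=WWRR R=WOYB D=OGYO L=RYOG
After move 7 (U): U=RWRW F=WOYR R=GGYB B=RYWB L=BBOG
Query: R face = GGYB

Answer: G G Y B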